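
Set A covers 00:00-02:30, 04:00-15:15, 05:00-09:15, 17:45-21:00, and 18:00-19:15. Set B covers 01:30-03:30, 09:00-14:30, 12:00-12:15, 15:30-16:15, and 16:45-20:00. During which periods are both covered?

A, merged: 00:00–02:30, 04:00–15:15, 17:45–21:00.
B, merged: 01:30–03:30, 09:00–14:30, 15:30–16:15, 16:45–20:00.
00:00–02:30 overlaps B on 01:30–02:30.
04:00–15:15 overlaps B on 09:00–14:30.
17:45–21:00 overlaps B on 17:45–20:00.

01:30–02:30, 09:00–14:30, 17:45–20:00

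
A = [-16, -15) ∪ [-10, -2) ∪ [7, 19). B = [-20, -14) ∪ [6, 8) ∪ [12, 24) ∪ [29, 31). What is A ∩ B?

[-16, -15) overlaps B on [-16, -15).
[-10, -2) falls entirely outside B.
[7, 19) overlaps B on [7, 8), [12, 19).

[-16, -15) ∪ [7, 8) ∪ [12, 19)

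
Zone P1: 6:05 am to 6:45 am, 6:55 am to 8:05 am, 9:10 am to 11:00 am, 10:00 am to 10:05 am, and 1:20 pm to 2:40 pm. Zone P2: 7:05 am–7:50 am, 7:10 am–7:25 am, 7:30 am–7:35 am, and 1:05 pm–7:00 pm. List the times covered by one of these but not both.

A, merged: 6:05 am-6:45 am, 6:55 am-8:05 am, 9:10 am-11:00 am, 1:20 pm-2:40 pm.
B, merged: 7:05 am-7:50 am, 1:05 pm-7:00 pm.
A but not B: 6:05 am-6:45 am, 6:55 am-7:05 am, 7:50 am-8:05 am, 9:10 am-11:00 am.
B but not A: 1:05 pm-1:20 pm, 2:40 pm-7:00 pm.
Combining gives A △ B.

6:05 am-6:45 am, 6:55 am-7:05 am, 7:50 am-8:05 am, 9:10 am-11:00 am, 1:05 pm-1:20 pm, 2:40 pm-7:00 pm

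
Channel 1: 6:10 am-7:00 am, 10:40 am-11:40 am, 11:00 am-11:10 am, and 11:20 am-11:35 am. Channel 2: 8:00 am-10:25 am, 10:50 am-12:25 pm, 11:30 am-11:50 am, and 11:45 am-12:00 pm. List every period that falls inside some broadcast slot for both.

10:50 am–11:40 am

A, merged: 6:10 am–7:00 am, 10:40 am–11:40 am.
B, merged: 8:00 am–10:25 am, 10:50 am–12:25 pm.
6:10 am–7:00 am falls entirely outside B.
10:40 am–11:40 am overlaps B on 10:50 am–11:40 am.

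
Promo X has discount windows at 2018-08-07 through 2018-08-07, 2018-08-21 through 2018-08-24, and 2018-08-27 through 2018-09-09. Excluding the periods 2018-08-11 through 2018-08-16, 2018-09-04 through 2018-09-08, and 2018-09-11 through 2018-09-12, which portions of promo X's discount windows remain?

2018-08-07 through 2018-08-07, 2018-08-21 through 2018-08-24, 2018-08-27 through 2018-09-03, 2018-09-09 through 2018-09-09

2018-08-07 through 2018-08-07: no B overlap → unchanged.
2018-08-21 through 2018-08-24: no B overlap → unchanged.
2018-08-27 through 2018-09-09 minus B → 2018-08-27 through 2018-09-03, 2018-09-09 through 2018-09-09.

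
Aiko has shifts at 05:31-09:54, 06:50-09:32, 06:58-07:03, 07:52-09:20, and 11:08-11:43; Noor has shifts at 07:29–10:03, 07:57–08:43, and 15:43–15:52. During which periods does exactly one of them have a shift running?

05:31-07:29, 09:54-10:03, 11:08-11:43, 15:43-15:52

Merge the first list: 05:31-09:54, 11:08-11:43.
Merge the second list: 07:29-10:03, 15:43-15:52.
A but not B: 05:31-07:29, 11:08-11:43.
B but not A: 09:54-10:03, 15:43-15:52.
Combining gives A △ B.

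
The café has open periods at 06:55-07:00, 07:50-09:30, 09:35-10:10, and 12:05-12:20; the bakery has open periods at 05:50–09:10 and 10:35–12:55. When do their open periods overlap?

06:55-07:00 ∩ B → 06:55-07:00.
07:50-09:30 ∩ B → 07:50-09:10.
09:35-10:10 meets no B interval.
12:05-12:20 ∩ B → 12:05-12:20.

06:55-07:00, 07:50-09:10, 12:05-12:20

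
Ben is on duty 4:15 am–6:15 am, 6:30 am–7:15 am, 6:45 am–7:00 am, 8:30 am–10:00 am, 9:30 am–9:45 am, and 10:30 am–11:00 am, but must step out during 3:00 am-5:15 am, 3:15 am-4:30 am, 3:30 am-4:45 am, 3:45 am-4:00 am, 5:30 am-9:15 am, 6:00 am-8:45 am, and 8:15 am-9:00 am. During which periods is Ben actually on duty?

5:15 am–5:30 am, 9:15 am–10:00 am, 10:30 am–11:00 am

First set merges to 4:15 am–6:15 am, 6:30 am–7:15 am, 8:30 am–10:00 am, 10:30 am–11:00 am.
Second set merges to 3:00 am–5:15 am, 5:30 am–9:15 am.
4:15 am–6:15 am with B removed leaves 5:15 am–5:30 am.
6:30 am–7:15 am lies entirely inside B → drops out.
8:30 am–10:00 am with B removed leaves 9:15 am–10:00 am.
10:30 am–11:00 am is untouched.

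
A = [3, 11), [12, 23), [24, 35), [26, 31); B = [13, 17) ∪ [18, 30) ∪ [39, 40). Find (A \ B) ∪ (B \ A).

[3, 11) ∪ [12, 13) ∪ [17, 18) ∪ [23, 24) ∪ [30, 35) ∪ [39, 40)

Merge the first list: [3, 11), [12, 23), [24, 35).
A \ B = [3, 11), [12, 13), [17, 18), [30, 35).
B \ A = [23, 24), [39, 40).
Union of the two gives the symmetric difference.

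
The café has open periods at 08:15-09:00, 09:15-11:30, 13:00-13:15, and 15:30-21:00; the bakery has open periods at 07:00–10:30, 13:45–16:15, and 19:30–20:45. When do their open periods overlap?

08:15–09:00, 09:15–10:30, 15:30–16:15, 19:30–20:45

08:15–09:00 overlaps B on 08:15–09:00.
09:15–11:30 overlaps B on 09:15–10:30.
13:00–13:15 falls entirely outside B.
15:30–21:00 overlaps B on 15:30–16:15, 19:30–20:45.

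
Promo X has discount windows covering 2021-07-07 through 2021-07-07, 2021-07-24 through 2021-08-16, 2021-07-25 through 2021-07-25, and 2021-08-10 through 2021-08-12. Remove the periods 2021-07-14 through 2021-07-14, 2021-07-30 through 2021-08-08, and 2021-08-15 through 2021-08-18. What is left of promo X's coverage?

2021-07-07 through 2021-07-07, 2021-07-24 through 2021-07-29, 2021-08-09 through 2021-08-14

Merge the first list: 2021-07-07 through 2021-07-07, 2021-07-24 through 2021-08-16.
2021-07-07 through 2021-07-07: no B overlap → unchanged.
2021-07-24 through 2021-08-16 minus B → 2021-07-24 through 2021-07-29, 2021-08-09 through 2021-08-14.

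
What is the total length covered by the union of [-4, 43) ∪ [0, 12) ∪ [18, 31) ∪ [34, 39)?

Merged: [-4, 43).
Length: 47.

47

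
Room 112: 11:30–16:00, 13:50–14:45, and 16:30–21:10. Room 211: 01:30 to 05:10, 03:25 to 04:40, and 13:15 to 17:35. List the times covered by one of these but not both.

First set merges to 11:30–16:00, 16:30–21:10.
Second set merges to 01:30–05:10, 13:15–17:35.
A \ B = 11:30–13:15, 17:35–21:10.
B \ A = 01:30–05:10, 16:00–16:30.
Union of the two gives the symmetric difference.

01:30–05:10, 11:30–13:15, 16:00–16:30, 17:35–21:10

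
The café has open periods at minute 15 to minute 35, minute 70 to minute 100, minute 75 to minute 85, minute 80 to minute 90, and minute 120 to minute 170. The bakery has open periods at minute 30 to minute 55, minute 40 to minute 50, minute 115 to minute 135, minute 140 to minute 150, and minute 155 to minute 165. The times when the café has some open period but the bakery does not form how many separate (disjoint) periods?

A, merged: minute 15 to minute 35, minute 70 to minute 100, minute 120 to minute 170.
B, merged: minute 30 to minute 55, minute 115 to minute 135, minute 140 to minute 150, minute 155 to minute 165.
A \ B = minute 15 to minute 30, minute 70 to minute 100, minute 135 to minute 140, minute 150 to minute 155, minute 165 to minute 170.
That is 5 disjoint pieces.

5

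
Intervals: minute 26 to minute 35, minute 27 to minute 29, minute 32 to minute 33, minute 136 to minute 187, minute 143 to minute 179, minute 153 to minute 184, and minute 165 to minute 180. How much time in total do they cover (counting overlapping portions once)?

Merged: minute 26 to minute 35, minute 136 to minute 187.
Lengths: 9 minutes + 51 minutes = 60 minutes.

60 minutes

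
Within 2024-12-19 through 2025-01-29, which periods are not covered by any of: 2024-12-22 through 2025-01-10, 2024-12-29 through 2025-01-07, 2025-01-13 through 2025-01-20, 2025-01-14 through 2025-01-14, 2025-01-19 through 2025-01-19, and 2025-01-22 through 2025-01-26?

2024-12-19 through 2024-12-21, 2025-01-11 through 2025-01-12, 2025-01-21 through 2025-01-21, 2025-01-27 through 2025-01-29

Covered (merged): 2024-12-22 through 2025-01-10, 2025-01-13 through 2025-01-20, 2025-01-22 through 2025-01-26.
Complement within 2024-12-19 through 2025-01-29: 2024-12-19 through 2024-12-21, 2025-01-11 through 2025-01-12, 2025-01-21 through 2025-01-21, 2025-01-27 through 2025-01-29.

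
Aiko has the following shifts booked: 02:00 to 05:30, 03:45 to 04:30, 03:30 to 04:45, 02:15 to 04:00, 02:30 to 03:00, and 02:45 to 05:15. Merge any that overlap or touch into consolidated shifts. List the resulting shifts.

02:00–05:30

Sort by start: 02:00–05:30, 02:15–04:00, 02:30–03:00, 02:45–05:15, 03:30–04:45, 03:45–04:30.
02:15–04:00 overlaps/touches 02:00–05:30 → extend to 02:00–05:30.
02:30–03:00 overlaps/touches 02:00–05:30 → extend to 02:00–05:30.
02:45–05:15 overlaps/touches 02:00–05:30 → extend to 02:00–05:30.
03:30–04:45 overlaps/touches 02:00–05:30 → extend to 02:00–05:30.
03:45–04:30 overlaps/touches 02:00–05:30 → extend to 02:00–05:30.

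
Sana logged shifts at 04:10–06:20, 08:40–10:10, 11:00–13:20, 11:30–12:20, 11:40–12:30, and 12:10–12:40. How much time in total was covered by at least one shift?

Merged: 04:10-06:20, 08:40-10:10, 11:00-13:20.
Lengths: 2 h 10 min + 1 h 30 min + 2 h 20 min = 6 h.

6 h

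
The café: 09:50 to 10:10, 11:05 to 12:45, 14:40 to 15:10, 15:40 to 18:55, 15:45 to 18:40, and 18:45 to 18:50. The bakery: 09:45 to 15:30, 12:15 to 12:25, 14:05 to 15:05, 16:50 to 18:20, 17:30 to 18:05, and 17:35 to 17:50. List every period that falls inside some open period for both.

Merge the first list: 09:50–10:10, 11:05–12:45, 14:40–15:10, 15:40–18:55.
Merge the second list: 09:45–15:30, 16:50–18:20.
09:50–10:10 ∩ B → 09:50–10:10.
11:05–12:45 ∩ B → 11:05–12:45.
14:40–15:10 ∩ B → 14:40–15:10.
15:40–18:55 ∩ B → 16:50–18:20.

09:50–10:10, 11:05–12:45, 14:40–15:10, 16:50–18:20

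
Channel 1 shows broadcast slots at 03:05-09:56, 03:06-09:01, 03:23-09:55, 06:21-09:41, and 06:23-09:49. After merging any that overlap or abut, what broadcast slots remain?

03:05-09:56

03:06-09:01 overlaps/touches 03:05-09:56 → extend to 03:05-09:56.
03:23-09:55 overlaps/touches 03:05-09:56 → extend to 03:05-09:56.
06:21-09:41 overlaps/touches 03:05-09:56 → extend to 03:05-09:56.
06:23-09:49 overlaps/touches 03:05-09:56 → extend to 03:05-09:56.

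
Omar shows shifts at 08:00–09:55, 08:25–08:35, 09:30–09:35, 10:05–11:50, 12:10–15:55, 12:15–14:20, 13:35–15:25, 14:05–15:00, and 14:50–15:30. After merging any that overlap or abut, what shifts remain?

08:25–08:35 overlaps/touches 08:00–09:55 → extend to 08:00–09:55.
09:30–09:35 overlaps/touches 08:00–09:55 → extend to 08:00–09:55.
10:05–11:50 is disjoint → start new block.
12:10–15:55 is disjoint → start new block.
12:15–14:20 overlaps/touches 12:10–15:55 → extend to 12:10–15:55.
13:35–15:25 overlaps/touches 12:10–15:55 → extend to 12:10–15:55.
14:05–15:00 overlaps/touches 12:10–15:55 → extend to 12:10–15:55.
14:50–15:30 overlaps/touches 12:10–15:55 → extend to 12:10–15:55.

08:00–09:55, 10:05–11:50, 12:10–15:55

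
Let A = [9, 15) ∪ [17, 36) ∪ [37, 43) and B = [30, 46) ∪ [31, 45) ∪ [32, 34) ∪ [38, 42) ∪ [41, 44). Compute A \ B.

[9, 15) ∪ [17, 30)

Merge the second list: [30, 46).
[9, 15): no B overlap → unchanged.
[17, 36) minus B → [17, 30).
[37, 43): fully covered by B → removed.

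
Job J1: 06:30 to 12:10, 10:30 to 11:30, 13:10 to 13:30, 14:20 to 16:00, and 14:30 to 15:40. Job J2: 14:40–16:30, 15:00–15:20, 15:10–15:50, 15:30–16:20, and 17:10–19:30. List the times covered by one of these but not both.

A, merged: 06:30–12:10, 13:10–13:30, 14:20–16:00.
B, merged: 14:40–16:30, 17:10–19:30.
A but not B: 06:30–12:10, 13:10–13:30, 14:20–14:40.
B but not A: 16:00–16:30, 17:10–19:30.
Combining gives A △ B.

06:30–12:10, 13:10–13:30, 14:20–14:40, 16:00–16:30, 17:10–19:30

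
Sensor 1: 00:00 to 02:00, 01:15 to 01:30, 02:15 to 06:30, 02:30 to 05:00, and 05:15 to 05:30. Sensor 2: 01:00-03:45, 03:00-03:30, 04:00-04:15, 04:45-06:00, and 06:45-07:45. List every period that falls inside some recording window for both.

First set merges to 00:00–02:00, 02:15–06:30.
Second set merges to 01:00–03:45, 04:00–04:15, 04:45–06:00, 06:45–07:45.
00:00–02:00 meets the second set on 01:00–02:00.
02:15–06:30 meets the second set on 02:15–03:45, 04:00–04:15, 04:45–06:00.

01:00–02:00, 02:15–03:45, 04:00–04:15, 04:45–06:00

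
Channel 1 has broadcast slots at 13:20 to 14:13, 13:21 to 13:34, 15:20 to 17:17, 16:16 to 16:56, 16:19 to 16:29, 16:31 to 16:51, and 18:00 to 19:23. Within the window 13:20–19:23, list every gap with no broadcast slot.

Covered (merged): 13:20–14:13, 15:20–17:17, 18:00–19:23.
Uncovered inside 13:20–19:23: 14:13–15:20, 17:17–18:00.

14:13–15:20, 17:17–18:00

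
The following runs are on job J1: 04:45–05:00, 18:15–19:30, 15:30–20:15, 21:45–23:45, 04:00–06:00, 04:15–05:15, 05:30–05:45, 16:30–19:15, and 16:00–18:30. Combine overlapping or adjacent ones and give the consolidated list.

04:00–06:00, 15:30–20:15, 21:45–23:45

Sort by start: 04:00–06:00, 04:15–05:15, 04:45–05:00, 05:30–05:45, 15:30–20:15, 16:00–18:30, 16:30–19:15, 18:15–19:30, 21:45–23:45.
04:15–05:15 overlaps/touches 04:00–06:00 → extend to 04:00–06:00.
04:45–05:00 overlaps/touches 04:00–06:00 → extend to 04:00–06:00.
05:30–05:45 overlaps/touches 04:00–06:00 → extend to 04:00–06:00.
15:30–20:15 is disjoint → start new block.
16:00–18:30 overlaps/touches 15:30–20:15 → extend to 15:30–20:15.
16:30–19:15 overlaps/touches 15:30–20:15 → extend to 15:30–20:15.
18:15–19:30 overlaps/touches 15:30–20:15 → extend to 15:30–20:15.
21:45–23:45 is disjoint → start new block.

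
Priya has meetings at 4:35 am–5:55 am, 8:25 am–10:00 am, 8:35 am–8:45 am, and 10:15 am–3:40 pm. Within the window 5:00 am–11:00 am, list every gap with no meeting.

5:55 am-8:25 am, 10:00 am-10:15 am

Covered (merged): 4:35 am-5:55 am, 8:25 am-10:00 am, 10:15 am-3:40 pm.
Gaps within 5:00 am-11:00 am: 5:55 am-8:25 am, 10:00 am-10:15 am.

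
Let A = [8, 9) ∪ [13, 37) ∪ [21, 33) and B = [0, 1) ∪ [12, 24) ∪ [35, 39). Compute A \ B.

A, merged: [8, 9), [13, 37).
[8, 9): no B overlap → unchanged.
[13, 37) minus B → [24, 35).

[8, 9) ∪ [24, 35)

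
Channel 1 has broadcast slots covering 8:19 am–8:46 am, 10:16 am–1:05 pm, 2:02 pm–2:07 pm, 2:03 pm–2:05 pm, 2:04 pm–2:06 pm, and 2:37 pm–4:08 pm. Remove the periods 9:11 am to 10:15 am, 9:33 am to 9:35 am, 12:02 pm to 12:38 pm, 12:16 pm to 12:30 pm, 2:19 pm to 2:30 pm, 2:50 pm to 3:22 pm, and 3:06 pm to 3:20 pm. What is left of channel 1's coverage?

8:19 am–8:46 am, 10:16 am–12:02 pm, 12:38 pm–1:05 pm, 2:02 pm–2:07 pm, 2:37 pm–2:50 pm, 3:22 pm–4:08 pm

First set merges to 8:19 am–8:46 am, 10:16 am–1:05 pm, 2:02 pm–2:07 pm, 2:37 pm–4:08 pm.
Second set merges to 9:11 am–10:15 am, 12:02 pm–12:38 pm, 2:19 pm–2:30 pm, 2:50 pm–3:22 pm.
8:19 am–8:46 am: nothing removed.
10:16 am–1:05 pm \ B = 10:16 am–12:02 pm, 12:38 pm–1:05 pm.
2:02 pm–2:07 pm: nothing removed.
2:37 pm–4:08 pm \ B = 2:37 pm–2:50 pm, 3:22 pm–4:08 pm.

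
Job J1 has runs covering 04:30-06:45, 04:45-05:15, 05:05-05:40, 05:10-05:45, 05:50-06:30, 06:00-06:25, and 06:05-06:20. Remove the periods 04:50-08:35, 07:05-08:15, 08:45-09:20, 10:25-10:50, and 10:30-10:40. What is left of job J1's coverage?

04:30–04:50

Merge the first list: 04:30–06:45.
Merge the second list: 04:50–08:35, 08:45–09:20, 10:25–10:50.
04:30–06:45 \ B = 04:30–04:50.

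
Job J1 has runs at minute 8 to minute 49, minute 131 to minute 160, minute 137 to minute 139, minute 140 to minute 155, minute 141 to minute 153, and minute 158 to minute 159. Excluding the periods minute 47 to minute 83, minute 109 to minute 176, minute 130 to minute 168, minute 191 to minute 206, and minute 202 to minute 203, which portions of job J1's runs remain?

minute 8 to minute 47

First set merges to minute 8 to minute 49, minute 131 to minute 160.
Second set merges to minute 47 to minute 83, minute 109 to minute 176, minute 191 to minute 206.
minute 8 to minute 49 minus B → minute 8 to minute 47.
minute 131 to minute 160: fully covered by B → removed.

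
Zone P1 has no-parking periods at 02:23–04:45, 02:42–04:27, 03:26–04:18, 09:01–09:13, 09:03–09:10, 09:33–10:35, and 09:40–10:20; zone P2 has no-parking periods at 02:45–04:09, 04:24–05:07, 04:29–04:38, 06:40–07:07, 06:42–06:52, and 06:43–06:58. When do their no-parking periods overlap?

A, merged: 02:23–04:45, 09:01–09:13, 09:33–10:35.
B, merged: 02:45–04:09, 04:24–05:07, 06:40–07:07.
02:23–04:45 overlaps B on 02:45–04:09, 04:24–04:45.
09:01–09:13 falls entirely outside B.
09:33–10:35 falls entirely outside B.

02:45–04:09, 04:24–04:45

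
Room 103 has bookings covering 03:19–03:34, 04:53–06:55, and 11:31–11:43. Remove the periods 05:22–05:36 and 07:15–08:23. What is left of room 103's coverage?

03:19-03:34, 04:53-05:22, 05:36-06:55, 11:31-11:43

03:19-03:34 is untouched.
04:53-06:55 with B removed leaves 04:53-05:22, 05:36-06:55.
11:31-11:43 is untouched.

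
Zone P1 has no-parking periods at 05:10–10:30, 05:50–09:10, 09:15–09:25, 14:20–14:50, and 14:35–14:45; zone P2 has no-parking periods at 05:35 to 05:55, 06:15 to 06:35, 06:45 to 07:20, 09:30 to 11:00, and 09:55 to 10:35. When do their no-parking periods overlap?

05:35–05:55, 06:15–06:35, 06:45–07:20, 09:30–10:30

First set merges to 05:10–10:30, 14:20–14:50.
Second set merges to 05:35–05:55, 06:15–06:35, 06:45–07:20, 09:30–11:00.
05:10–10:30 overlaps B on 05:35–05:55, 06:15–06:35, 06:45–07:20, 09:30–10:30.
14:20–14:50 falls entirely outside B.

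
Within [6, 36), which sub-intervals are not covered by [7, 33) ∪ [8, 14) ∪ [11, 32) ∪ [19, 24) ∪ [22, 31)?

After merging, the occupied span is [7, 33).
Complement within [6, 36): [6, 7), [33, 36).

[6, 7) ∪ [33, 36)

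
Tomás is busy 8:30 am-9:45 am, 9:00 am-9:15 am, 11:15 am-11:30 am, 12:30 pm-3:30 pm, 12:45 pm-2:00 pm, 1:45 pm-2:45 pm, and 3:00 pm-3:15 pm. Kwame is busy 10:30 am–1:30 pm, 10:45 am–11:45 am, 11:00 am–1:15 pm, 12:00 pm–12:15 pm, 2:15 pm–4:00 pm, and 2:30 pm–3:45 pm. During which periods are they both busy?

First set merges to 8:30 am-9:45 am, 11:15 am-11:30 am, 12:30 pm-3:30 pm.
Second set merges to 10:30 am-1:30 pm, 2:15 pm-4:00 pm.
8:30 am-9:45 am: no overlap with the second set.
11:15 am-11:30 am meets the second set on 11:15 am-11:30 am.
12:30 pm-3:30 pm meets the second set on 12:30 pm-1:30 pm, 2:15 pm-3:30 pm.

11:15 am-11:30 am, 12:30 pm-1:30 pm, 2:15 pm-3:30 pm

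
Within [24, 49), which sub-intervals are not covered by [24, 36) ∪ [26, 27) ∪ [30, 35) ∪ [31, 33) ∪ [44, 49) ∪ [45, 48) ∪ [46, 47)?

After merging, the occupied span is [24, 36), [44, 49).
Uncovered inside [24, 49): [36, 44).

[36, 44)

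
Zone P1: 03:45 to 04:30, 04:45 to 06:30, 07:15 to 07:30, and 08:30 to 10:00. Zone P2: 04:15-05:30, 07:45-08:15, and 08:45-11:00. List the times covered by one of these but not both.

A but not B: 03:45-04:15, 05:30-06:30, 07:15-07:30, 08:30-08:45.
B but not A: 04:30-04:45, 07:45-08:15, 10:00-11:00.
Combining gives A △ B.

03:45-04:15, 04:30-04:45, 05:30-06:30, 07:15-07:30, 07:45-08:15, 08:30-08:45, 10:00-11:00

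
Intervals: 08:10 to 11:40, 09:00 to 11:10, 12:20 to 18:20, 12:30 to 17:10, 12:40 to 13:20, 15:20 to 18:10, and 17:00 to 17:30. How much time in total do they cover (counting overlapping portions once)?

Merged: 08:10–11:40, 12:20–18:20.
Lengths: 3 h 30 min + 6 h = 9 h 30 min.

9 h 30 min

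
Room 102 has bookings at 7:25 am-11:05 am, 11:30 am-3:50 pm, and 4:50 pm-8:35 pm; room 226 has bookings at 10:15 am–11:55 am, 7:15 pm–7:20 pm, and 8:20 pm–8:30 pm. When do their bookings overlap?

10:15 am–11:05 am, 11:30 am–11:55 am, 7:15 pm–7:20 pm, 8:20 pm–8:30 pm

7:25 am–11:05 am overlaps B on 10:15 am–11:05 am.
11:30 am–3:50 pm overlaps B on 11:30 am–11:55 am.
4:50 pm–8:35 pm overlaps B on 7:15 pm–7:20 pm, 8:20 pm–8:30 pm.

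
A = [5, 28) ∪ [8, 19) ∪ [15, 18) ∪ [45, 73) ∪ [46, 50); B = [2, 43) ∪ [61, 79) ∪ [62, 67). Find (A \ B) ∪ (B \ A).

[2, 5) ∪ [28, 43) ∪ [45, 61) ∪ [73, 79)

First set merges to [5, 28), [45, 73).
Second set merges to [2, 43), [61, 79).
A but not B: [45, 61).
B but not A: [2, 5), [28, 43), [73, 79).
Combining gives A △ B.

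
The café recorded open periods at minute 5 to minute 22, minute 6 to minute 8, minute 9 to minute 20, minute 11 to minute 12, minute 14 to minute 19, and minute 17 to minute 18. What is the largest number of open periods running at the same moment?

Sweep endpoints in order; track running count of active intervals.
Peak of 4 reached at minute 17.

4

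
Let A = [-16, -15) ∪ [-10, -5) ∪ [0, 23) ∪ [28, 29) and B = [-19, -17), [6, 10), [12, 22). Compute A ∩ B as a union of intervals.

[-16, -15) falls entirely outside B.
[-10, -5) falls entirely outside B.
[0, 23) overlaps B on [6, 10), [12, 22).
[28, 29) falls entirely outside B.

[6, 10) ∪ [12, 22)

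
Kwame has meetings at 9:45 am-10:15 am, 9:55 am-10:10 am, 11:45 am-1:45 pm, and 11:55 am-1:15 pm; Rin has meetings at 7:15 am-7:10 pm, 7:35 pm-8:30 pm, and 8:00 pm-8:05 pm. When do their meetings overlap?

A, merged: 9:45 am-10:15 am, 11:45 am-1:45 pm.
B, merged: 7:15 am-7:10 pm, 7:35 pm-8:30 pm.
9:45 am-10:15 am ∩ B → 9:45 am-10:15 am.
11:45 am-1:45 pm ∩ B → 11:45 am-1:45 pm.

9:45 am-10:15 am, 11:45 am-1:45 pm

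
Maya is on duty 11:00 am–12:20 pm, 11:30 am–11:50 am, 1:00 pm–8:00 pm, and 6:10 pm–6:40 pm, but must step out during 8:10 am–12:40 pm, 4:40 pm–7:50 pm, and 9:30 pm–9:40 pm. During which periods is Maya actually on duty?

1:00 pm–4:40 pm, 7:50 pm–8:00 pm

First set merges to 11:00 am–12:20 pm, 1:00 pm–8:00 pm.
11:00 am–12:20 pm lies entirely inside B → drops out.
1:00 pm–8:00 pm with B removed leaves 1:00 pm–4:40 pm, 7:50 pm–8:00 pm.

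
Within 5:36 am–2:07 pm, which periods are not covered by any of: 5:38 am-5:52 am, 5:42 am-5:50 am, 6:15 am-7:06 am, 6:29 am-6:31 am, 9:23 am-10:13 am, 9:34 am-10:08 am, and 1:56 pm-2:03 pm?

5:36 am–5:38 am, 5:52 am–6:15 am, 7:06 am–9:23 am, 10:13 am–1:56 pm, 2:03 pm–2:07 pm

Covered (merged): 5:38 am–5:52 am, 6:15 am–7:06 am, 9:23 am–10:13 am, 1:56 pm–2:03 pm.
Uncovered inside 5:36 am–2:07 pm: 5:36 am–5:38 am, 5:52 am–6:15 am, 7:06 am–9:23 am, 10:13 am–1:56 pm, 2:03 pm–2:07 pm.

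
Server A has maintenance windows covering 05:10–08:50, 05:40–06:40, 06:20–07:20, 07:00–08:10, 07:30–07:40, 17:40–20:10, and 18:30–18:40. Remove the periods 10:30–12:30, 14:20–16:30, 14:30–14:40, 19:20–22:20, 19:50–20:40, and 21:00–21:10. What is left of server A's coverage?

05:10–08:50, 17:40–19:20

First set merges to 05:10–08:50, 17:40–20:10.
Second set merges to 10:30–12:30, 14:20–16:30, 19:20–22:20.
05:10–08:50 is untouched.
17:40–20:10 with B removed leaves 17:40–19:20.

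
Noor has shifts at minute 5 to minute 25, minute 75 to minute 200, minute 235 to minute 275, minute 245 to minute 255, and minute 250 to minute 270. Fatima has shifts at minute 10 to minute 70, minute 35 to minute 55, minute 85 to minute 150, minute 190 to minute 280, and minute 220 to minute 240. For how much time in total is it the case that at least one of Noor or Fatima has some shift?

A, merged: minute 5 to minute 25, minute 75 to minute 200, minute 235 to minute 275.
B, merged: minute 10 to minute 70, minute 85 to minute 150, minute 190 to minute 280.
A ∪ B = minute 5 to minute 70, minute 75 to minute 280.
Total: 65 minutes + 205 minutes = 270 minutes.

270 minutes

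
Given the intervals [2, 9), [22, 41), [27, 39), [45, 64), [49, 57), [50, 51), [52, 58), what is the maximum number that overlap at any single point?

3

Walk the sorted start/end points keeping a running depth.
The depth first hits 3 at 50.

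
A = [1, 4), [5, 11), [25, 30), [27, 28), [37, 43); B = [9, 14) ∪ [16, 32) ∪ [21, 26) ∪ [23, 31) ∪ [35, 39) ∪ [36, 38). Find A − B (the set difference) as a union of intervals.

[1, 4) ∪ [5, 9) ∪ [39, 43)

First set merges to [1, 4), [5, 11), [25, 30), [37, 43).
Second set merges to [9, 14), [16, 32), [35, 39).
[1, 4) is untouched.
[5, 11) with B removed leaves [5, 9).
[25, 30) lies entirely inside B → drops out.
[37, 43) with B removed leaves [39, 43).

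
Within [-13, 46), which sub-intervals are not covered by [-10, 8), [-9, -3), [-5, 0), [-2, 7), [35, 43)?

[-13, -10) ∪ [8, 35) ∪ [43, 46)

After merging, the occupied span is [-10, 8), [35, 43).
Uncovered inside [-13, 46): [-13, -10), [8, 35), [43, 46).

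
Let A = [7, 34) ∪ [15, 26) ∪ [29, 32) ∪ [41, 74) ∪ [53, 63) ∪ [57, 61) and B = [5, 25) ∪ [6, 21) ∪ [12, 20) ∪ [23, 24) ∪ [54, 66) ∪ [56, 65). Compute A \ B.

[25, 34) ∪ [41, 54) ∪ [66, 74)

A, merged: [7, 34), [41, 74).
B, merged: [5, 25), [54, 66).
[7, 34) with B removed leaves [25, 34).
[41, 74) with B removed leaves [41, 54), [66, 74).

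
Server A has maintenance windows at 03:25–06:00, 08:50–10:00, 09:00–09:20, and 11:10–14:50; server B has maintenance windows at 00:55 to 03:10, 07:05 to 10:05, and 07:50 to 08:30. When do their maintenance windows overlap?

08:50-10:00

Merge the first list: 03:25-06:00, 08:50-10:00, 11:10-14:50.
Merge the second list: 00:55-03:10, 07:05-10:05.
03:25-06:00 falls entirely outside B.
08:50-10:00 overlaps B on 08:50-10:00.
11:10-14:50 falls entirely outside B.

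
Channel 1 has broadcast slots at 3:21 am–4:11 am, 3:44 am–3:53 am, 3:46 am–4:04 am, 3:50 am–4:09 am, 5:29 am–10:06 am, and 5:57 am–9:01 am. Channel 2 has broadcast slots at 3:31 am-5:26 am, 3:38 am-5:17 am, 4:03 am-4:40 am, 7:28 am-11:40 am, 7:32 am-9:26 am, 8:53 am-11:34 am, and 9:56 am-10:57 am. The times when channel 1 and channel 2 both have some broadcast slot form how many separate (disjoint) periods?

2

Merge the first list: 3:21 am–4:11 am, 5:29 am–10:06 am.
Merge the second list: 3:31 am–5:26 am, 7:28 am–11:40 am.
A ∩ B = 3:31 am–4:11 am, 7:28 am–10:06 am.
That is 2 disjoint pieces.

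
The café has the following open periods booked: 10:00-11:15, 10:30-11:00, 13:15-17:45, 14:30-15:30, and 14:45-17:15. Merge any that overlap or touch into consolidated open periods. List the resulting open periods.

10:00–11:15, 13:15–17:45

10:30–11:00 overlaps/touches 10:00–11:15 → extend to 10:00–11:15.
13:15–17:45 is disjoint → start new block.
14:30–15:30 overlaps/touches 13:15–17:45 → extend to 13:15–17:45.
14:45–17:15 overlaps/touches 13:15–17:45 → extend to 13:15–17:45.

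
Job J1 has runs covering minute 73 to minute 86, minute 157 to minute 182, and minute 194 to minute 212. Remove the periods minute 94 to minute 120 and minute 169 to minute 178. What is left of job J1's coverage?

minute 73 to minute 86 is untouched.
minute 157 to minute 182 with B removed leaves minute 157 to minute 169, minute 178 to minute 182.
minute 194 to minute 212 is untouched.

minute 73 to minute 86, minute 157 to minute 169, minute 178 to minute 182, minute 194 to minute 212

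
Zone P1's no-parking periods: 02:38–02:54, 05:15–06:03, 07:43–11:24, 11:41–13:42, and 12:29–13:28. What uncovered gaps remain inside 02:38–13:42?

Covered (merged): 02:38–02:54, 05:15–06:03, 07:43–11:24, 11:41–13:42.
Gaps within 02:38–13:42: 02:54–05:15, 06:03–07:43, 11:24–11:41.

02:54–05:15, 06:03–07:43, 11:24–11:41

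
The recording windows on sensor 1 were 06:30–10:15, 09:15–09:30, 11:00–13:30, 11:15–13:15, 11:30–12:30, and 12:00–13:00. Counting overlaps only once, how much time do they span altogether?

6 h 15 min

Merged: 06:30–10:15, 11:00–13:30.
Lengths: 3 h 45 min + 2 h 30 min = 6 h 15 min.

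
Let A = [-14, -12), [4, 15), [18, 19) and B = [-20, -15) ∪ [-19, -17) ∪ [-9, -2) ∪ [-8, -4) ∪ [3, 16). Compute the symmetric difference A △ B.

[-20, -15) ∪ [-14, -12) ∪ [-9, -2) ∪ [3, 4) ∪ [15, 16) ∪ [18, 19)

Merge the second list: [-20, -15), [-9, -2), [3, 16).
A \ B = [-14, -12), [18, 19).
B \ A = [-20, -15), [-9, -2), [3, 4), [15, 16).
Union of the two gives the symmetric difference.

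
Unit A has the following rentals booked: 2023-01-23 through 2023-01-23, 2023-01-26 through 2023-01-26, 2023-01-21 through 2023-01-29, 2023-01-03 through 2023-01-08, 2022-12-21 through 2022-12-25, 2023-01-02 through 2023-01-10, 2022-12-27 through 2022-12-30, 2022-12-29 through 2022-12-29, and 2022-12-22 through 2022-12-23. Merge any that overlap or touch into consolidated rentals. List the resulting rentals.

2022-12-21 through 2022-12-25, 2022-12-27 through 2022-12-30, 2023-01-02 through 2023-01-10, 2023-01-21 through 2023-01-29

Sort by start: 2022-12-21 through 2022-12-25, 2022-12-22 through 2022-12-23, 2022-12-27 through 2022-12-30, 2022-12-29 through 2022-12-29, 2023-01-02 through 2023-01-10, 2023-01-03 through 2023-01-08, 2023-01-21 through 2023-01-29, 2023-01-23 through 2023-01-23, 2023-01-26 through 2023-01-26.
2022-12-22 through 2022-12-23 overlaps/touches 2022-12-21 through 2022-12-25 → extend to 2022-12-21 through 2022-12-25.
2022-12-27 through 2022-12-30 is disjoint → start new block.
2022-12-29 through 2022-12-29 overlaps/touches 2022-12-27 through 2022-12-30 → extend to 2022-12-27 through 2022-12-30.
2023-01-02 through 2023-01-10 is disjoint → start new block.
2023-01-03 through 2023-01-08 overlaps/touches 2023-01-02 through 2023-01-10 → extend to 2023-01-02 through 2023-01-10.
2023-01-21 through 2023-01-29 is disjoint → start new block.
2023-01-23 through 2023-01-23 overlaps/touches 2023-01-21 through 2023-01-29 → extend to 2023-01-21 through 2023-01-29.
2023-01-26 through 2023-01-26 overlaps/touches 2023-01-21 through 2023-01-29 → extend to 2023-01-21 through 2023-01-29.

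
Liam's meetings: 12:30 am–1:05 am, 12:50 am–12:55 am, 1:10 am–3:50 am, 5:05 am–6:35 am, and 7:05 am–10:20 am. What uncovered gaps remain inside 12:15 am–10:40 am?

After merging, the occupied span is 12:30 am–1:05 am, 1:10 am–3:50 am, 5:05 am–6:35 am, 7:05 am–10:20 am.
Complement within 12:15 am–10:40 am: 12:15 am–12:30 am, 1:05 am–1:10 am, 3:50 am–5:05 am, 6:35 am–7:05 am, 10:20 am–10:40 am.

12:15 am–12:30 am, 1:05 am–1:10 am, 3:50 am–5:05 am, 6:35 am–7:05 am, 10:20 am–10:40 am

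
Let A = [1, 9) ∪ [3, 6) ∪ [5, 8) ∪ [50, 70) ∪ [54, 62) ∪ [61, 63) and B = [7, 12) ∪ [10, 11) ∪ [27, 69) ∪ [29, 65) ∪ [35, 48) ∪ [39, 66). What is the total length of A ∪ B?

54

First set merges to [1, 9), [50, 70).
Second set merges to [7, 12), [27, 69).
A ∪ B = [1, 12), [27, 70).
Total: 11 + 43 = 54.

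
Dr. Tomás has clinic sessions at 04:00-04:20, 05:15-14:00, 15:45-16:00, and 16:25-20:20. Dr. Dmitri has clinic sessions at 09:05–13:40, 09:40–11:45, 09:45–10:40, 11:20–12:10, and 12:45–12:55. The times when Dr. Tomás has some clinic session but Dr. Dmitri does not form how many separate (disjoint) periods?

B, merged: 09:05–13:40.
A \ B = 04:00–04:20, 05:15–09:05, 13:40–14:00, 15:45–16:00, 16:25–20:20.
That is 5 disjoint pieces.

5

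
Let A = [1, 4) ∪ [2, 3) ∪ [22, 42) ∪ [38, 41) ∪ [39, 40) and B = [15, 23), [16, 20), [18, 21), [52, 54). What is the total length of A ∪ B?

Merge the first list: [1, 4), [22, 42).
Merge the second list: [15, 23), [52, 54).
A ∪ B = [1, 4), [15, 42), [52, 54).
Total: 3 + 27 + 2 = 32.

32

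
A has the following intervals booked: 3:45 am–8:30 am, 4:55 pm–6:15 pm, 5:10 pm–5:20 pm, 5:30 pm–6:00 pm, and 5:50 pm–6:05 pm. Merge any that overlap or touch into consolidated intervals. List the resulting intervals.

4:55 pm-6:15 pm is disjoint → start new block.
5:10 pm-5:20 pm overlaps/touches 4:55 pm-6:15 pm → extend to 4:55 pm-6:15 pm.
5:30 pm-6:00 pm overlaps/touches 4:55 pm-6:15 pm → extend to 4:55 pm-6:15 pm.
5:50 pm-6:05 pm overlaps/touches 4:55 pm-6:15 pm → extend to 4:55 pm-6:15 pm.

3:45 am-8:30 am, 4:55 pm-6:15 pm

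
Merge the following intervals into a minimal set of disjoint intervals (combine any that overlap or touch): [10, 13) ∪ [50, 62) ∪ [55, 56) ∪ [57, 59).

[10, 13) ∪ [50, 62)

[50, 62) is disjoint → start new block.
[55, 56) overlaps/touches [50, 62) → extend to [50, 62).
[57, 59) overlaps/touches [50, 62) → extend to [50, 62).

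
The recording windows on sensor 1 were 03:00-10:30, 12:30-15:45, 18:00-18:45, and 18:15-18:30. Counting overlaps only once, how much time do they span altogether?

11 h 30 min

Merged: 03:00-10:30, 12:30-15:45, 18:00-18:45.
Lengths: 7 h 30 min + 3 h 15 min + 45 min = 11 h 30 min.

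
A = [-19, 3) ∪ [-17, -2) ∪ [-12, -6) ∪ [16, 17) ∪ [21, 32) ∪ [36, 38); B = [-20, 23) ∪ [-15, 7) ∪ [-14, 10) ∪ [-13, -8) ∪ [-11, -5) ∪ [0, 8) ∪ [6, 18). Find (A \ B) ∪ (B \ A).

First set merges to [-19, 3), [16, 17), [21, 32), [36, 38).
Second set merges to [-20, 23).
A \ B = [23, 32), [36, 38).
B \ A = [-20, -19), [3, 16), [17, 21).
Union of the two gives the symmetric difference.

[-20, -19) ∪ [3, 16) ∪ [17, 21) ∪ [23, 32) ∪ [36, 38)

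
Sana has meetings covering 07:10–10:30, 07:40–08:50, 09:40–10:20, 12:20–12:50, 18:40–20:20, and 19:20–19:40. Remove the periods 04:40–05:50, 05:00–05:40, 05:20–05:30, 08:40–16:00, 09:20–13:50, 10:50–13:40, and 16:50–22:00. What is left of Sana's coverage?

07:10–08:40

Merge the first list: 07:10–10:30, 12:20–12:50, 18:40–20:20.
Merge the second list: 04:40–05:50, 08:40–16:00, 16:50–22:00.
07:10–10:30 \ B = 07:10–08:40.
12:20–12:50: entirely removed.
18:40–20:20: entirely removed.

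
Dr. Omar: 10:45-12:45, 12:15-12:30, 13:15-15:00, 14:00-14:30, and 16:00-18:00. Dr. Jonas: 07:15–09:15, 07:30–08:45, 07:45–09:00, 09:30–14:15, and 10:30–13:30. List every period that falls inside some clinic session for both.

10:45–12:45, 13:15–14:15

Merge the first list: 10:45–12:45, 13:15–15:00, 16:00–18:00.
Merge the second list: 07:15–09:15, 09:30–14:15.
10:45–12:45 overlaps B on 10:45–12:45.
13:15–15:00 overlaps B on 13:15–14:15.
16:00–18:00 falls entirely outside B.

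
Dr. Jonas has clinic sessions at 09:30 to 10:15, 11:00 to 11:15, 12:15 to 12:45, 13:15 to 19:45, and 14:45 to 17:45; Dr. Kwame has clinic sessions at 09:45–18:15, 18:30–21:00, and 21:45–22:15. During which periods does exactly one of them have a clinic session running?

First set merges to 09:30–10:15, 11:00–11:15, 12:15–12:45, 13:15–19:45.
A \ B = 09:30–09:45, 18:15–18:30.
B \ A = 10:15–11:00, 11:15–12:15, 12:45–13:15, 19:45–21:00, 21:45–22:15.
Union of the two gives the symmetric difference.

09:30–09:45, 10:15–11:00, 11:15–12:15, 12:45–13:15, 18:15–18:30, 19:45–21:00, 21:45–22:15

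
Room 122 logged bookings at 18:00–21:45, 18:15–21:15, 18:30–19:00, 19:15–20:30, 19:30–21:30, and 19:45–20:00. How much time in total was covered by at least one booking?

Merged: 18:00-21:45.
Length: 3 h 45 min.

3 h 45 min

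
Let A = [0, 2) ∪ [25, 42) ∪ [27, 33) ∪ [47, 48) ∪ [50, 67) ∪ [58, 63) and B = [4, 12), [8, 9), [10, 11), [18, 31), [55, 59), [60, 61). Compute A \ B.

Merge the first list: [0, 2), [25, 42), [47, 48), [50, 67).
Merge the second list: [4, 12), [18, 31), [55, 59), [60, 61).
[0, 2): no B overlap → unchanged.
[25, 42) minus B → [31, 42).
[47, 48): no B overlap → unchanged.
[50, 67) minus B → [50, 55), [59, 60), [61, 67).

[0, 2) ∪ [31, 42) ∪ [47, 48) ∪ [50, 55) ∪ [59, 60) ∪ [61, 67)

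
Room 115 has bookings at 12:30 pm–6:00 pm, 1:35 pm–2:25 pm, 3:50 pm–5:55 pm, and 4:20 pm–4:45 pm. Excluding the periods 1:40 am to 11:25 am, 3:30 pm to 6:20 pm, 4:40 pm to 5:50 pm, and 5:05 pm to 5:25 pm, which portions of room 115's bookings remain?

A, merged: 12:30 pm–6:00 pm.
B, merged: 1:40 am–11:25 am, 3:30 pm–6:20 pm.
12:30 pm–6:00 pm minus B → 12:30 pm–3:30 pm.

12:30 pm–3:30 pm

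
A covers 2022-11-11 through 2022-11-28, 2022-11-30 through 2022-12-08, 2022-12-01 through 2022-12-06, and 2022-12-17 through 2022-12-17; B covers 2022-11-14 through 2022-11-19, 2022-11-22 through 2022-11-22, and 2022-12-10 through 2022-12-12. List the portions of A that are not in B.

Merge the first list: 2022-11-11 through 2022-11-28, 2022-11-30 through 2022-12-08, 2022-12-17 through 2022-12-17.
2022-11-11 through 2022-11-28 minus B → 2022-11-11 through 2022-11-13, 2022-11-20 through 2022-11-21, 2022-11-23 through 2022-11-28.
2022-11-30 through 2022-12-08: no B overlap → unchanged.
2022-12-17 through 2022-12-17: no B overlap → unchanged.

2022-11-11 through 2022-11-13, 2022-11-20 through 2022-11-21, 2022-11-23 through 2022-11-28, 2022-11-30 through 2022-12-08, 2022-12-17 through 2022-12-17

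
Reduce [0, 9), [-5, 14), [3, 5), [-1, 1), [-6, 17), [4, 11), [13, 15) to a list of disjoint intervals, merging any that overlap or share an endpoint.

[-6, 17)

Sort by start: [-6, 17), [-5, 14), [-1, 1), [0, 9), [3, 5), [4, 11), [13, 15).
[-5, 14) overlaps/touches [-6, 17) → extend to [-6, 17).
[-1, 1) overlaps/touches [-6, 17) → extend to [-6, 17).
[0, 9) overlaps/touches [-6, 17) → extend to [-6, 17).
[3, 5) overlaps/touches [-6, 17) → extend to [-6, 17).
[4, 11) overlaps/touches [-6, 17) → extend to [-6, 17).
[13, 15) overlaps/touches [-6, 17) → extend to [-6, 17).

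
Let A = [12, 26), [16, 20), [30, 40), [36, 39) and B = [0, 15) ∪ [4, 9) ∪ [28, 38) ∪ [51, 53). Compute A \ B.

A, merged: [12, 26), [30, 40).
B, merged: [0, 15), [28, 38), [51, 53).
[12, 26) minus B → [15, 26).
[30, 40) minus B → [38, 40).

[15, 26) ∪ [38, 40)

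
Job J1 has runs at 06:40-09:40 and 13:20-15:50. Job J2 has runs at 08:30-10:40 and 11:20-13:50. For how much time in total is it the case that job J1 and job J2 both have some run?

1 h 40 min

A ∩ B = 08:30-09:40, 13:20-13:50.
Total: 1 h 10 min + 30 min = 1 h 40 min.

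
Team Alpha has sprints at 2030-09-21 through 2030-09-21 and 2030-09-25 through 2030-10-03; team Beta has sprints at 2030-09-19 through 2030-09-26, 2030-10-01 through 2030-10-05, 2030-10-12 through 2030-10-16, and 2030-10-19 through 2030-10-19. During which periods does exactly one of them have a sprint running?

2030-09-19 through 2030-09-20, 2030-09-22 through 2030-09-24, 2030-09-27 through 2030-09-30, 2030-10-04 through 2030-10-05, 2030-10-12 through 2030-10-16, 2030-10-19 through 2030-10-19

A but not B: 2030-09-27 through 2030-09-30.
B but not A: 2030-09-19 through 2030-09-20, 2030-09-22 through 2030-09-24, 2030-10-04 through 2030-10-05, 2030-10-12 through 2030-10-16, 2030-10-19 through 2030-10-19.
Combining gives A △ B.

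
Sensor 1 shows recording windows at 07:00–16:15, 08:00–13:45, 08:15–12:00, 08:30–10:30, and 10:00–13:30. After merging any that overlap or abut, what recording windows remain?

07:00–16:15

08:00–13:45 overlaps/touches 07:00–16:15 → extend to 07:00–16:15.
08:15–12:00 overlaps/touches 07:00–16:15 → extend to 07:00–16:15.
08:30–10:30 overlaps/touches 07:00–16:15 → extend to 07:00–16:15.
10:00–13:30 overlaps/touches 07:00–16:15 → extend to 07:00–16:15.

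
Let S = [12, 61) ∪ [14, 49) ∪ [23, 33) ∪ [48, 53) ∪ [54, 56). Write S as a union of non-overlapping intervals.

[12, 61)

[14, 49) overlaps/touches [12, 61) → extend to [12, 61).
[23, 33) overlaps/touches [12, 61) → extend to [12, 61).
[48, 53) overlaps/touches [12, 61) → extend to [12, 61).
[54, 56) overlaps/touches [12, 61) → extend to [12, 61).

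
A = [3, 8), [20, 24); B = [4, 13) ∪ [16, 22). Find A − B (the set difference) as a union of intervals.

[3, 4) ∪ [22, 24)

[3, 8) \ B = [3, 4).
[20, 24) \ B = [22, 24).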